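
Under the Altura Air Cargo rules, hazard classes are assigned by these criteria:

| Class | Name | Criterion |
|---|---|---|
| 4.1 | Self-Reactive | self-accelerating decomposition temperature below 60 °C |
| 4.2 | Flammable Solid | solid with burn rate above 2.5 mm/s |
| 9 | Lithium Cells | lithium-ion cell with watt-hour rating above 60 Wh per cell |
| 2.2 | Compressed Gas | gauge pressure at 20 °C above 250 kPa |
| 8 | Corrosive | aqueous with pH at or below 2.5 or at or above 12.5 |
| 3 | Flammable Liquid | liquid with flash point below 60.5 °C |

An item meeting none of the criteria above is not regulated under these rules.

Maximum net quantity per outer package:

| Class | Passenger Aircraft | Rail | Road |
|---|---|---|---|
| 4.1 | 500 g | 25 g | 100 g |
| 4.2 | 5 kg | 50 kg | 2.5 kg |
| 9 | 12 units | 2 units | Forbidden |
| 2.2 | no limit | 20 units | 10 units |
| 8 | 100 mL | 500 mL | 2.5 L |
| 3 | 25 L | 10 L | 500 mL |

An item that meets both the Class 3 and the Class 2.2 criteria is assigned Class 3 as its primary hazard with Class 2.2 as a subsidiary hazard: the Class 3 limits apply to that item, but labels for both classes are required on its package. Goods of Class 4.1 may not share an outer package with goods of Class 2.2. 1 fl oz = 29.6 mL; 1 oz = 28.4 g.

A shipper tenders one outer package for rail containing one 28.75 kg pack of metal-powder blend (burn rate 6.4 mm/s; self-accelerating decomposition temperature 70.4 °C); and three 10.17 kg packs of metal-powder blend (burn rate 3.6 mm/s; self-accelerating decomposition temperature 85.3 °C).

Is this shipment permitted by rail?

No

The metal-powder blend has burn rate 6.4 mm/s, which is > 2.5 mm/s, so it is Class 4.2 (Flammable Solid).
The metal-powder blend has burn rate 3.6 mm/s, which is > 2.5 mm/s, so it is Class 4.2 (Flammable Solid).
Total Class 4.2: 28.75 kg + (three 10.17 kg packs = 30.51 kg) = 59.26 kg.
59.26 kg exceeds the rail limit of 50 kg for Class 4.2.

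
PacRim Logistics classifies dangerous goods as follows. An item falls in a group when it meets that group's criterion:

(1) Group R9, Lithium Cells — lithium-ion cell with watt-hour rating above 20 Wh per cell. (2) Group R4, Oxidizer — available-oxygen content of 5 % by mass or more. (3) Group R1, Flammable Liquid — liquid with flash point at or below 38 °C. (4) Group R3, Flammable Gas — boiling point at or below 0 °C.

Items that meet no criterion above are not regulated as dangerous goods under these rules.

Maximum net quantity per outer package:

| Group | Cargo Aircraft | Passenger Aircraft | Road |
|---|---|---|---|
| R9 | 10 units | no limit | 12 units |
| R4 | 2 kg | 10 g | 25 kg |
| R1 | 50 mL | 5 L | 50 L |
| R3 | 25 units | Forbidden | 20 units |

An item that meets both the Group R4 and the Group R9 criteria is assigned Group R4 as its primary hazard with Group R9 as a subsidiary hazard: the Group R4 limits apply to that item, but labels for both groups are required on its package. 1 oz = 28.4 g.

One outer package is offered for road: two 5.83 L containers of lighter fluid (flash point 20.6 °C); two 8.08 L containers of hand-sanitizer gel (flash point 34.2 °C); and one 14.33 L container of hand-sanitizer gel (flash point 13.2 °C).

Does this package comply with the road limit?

Yes

Flash point 20.6 °C meets the Group R1 criterion (Flammable Liquid), so the lighter fluid is Group R1.
Flash point 34.2 °C meets the Group R1 criterion (Flammable Liquid), so the hand-sanitizer gel is Group R1.
Flash point 13.2 °C meets the Group R1 criterion (Flammable Liquid), so the hand-sanitizer gel is Group R1.
Total Group R1: (two 5.83 L containers = 11.66 L) + (two 8.08 L containers = 16.16 L) + 14.33 L = 42.15 L.
That is within the Group R1 road limit of 50 L.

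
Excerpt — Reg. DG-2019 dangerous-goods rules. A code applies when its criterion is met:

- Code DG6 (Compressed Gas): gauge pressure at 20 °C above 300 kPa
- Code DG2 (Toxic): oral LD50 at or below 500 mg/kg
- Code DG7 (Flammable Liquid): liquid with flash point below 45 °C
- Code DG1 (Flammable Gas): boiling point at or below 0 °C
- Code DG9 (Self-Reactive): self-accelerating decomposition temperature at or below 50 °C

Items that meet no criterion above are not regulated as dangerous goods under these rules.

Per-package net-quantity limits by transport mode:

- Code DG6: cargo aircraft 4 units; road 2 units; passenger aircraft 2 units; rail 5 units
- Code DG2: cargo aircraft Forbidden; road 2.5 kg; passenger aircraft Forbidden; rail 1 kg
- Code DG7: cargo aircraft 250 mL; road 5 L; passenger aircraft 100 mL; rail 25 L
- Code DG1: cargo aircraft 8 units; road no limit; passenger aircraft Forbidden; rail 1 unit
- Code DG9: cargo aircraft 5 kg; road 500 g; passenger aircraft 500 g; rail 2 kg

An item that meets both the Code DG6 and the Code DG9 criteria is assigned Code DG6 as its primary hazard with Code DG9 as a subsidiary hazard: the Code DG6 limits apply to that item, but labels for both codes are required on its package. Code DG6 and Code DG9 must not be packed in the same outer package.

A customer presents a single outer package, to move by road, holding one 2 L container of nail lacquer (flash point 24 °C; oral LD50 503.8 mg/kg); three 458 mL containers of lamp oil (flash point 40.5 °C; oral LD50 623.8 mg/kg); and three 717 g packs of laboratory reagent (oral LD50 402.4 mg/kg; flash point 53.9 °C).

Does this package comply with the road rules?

With flash point 24 °C (< 45 °C), the nail lacquer falls in Code DG7.
Lamp oil: flash point 40.5 °C < 45 °C → Code DG7 (Flammable Liquid).
With oral LD50 402.4 mg/kg (≤ 500 mg/kg), the laboratory reagent falls in Code DG2.
Code DG2 quantity: three 717 g packs = 2.151 kg.
That is within the Code DG2 road limit of 2.5 kg.
Total Code DG7: 2 L + (three 458 mL containers = 1.374 L) = 3.374 L.
3.374 L is within the road limit of 5 L for Code DG7.
The segregation rule (Code DG6 with Code DG9) does not apply to Code DG2 with Code DG7.
Every hazard code is within its road limit and no segregation rule is violated.

Yes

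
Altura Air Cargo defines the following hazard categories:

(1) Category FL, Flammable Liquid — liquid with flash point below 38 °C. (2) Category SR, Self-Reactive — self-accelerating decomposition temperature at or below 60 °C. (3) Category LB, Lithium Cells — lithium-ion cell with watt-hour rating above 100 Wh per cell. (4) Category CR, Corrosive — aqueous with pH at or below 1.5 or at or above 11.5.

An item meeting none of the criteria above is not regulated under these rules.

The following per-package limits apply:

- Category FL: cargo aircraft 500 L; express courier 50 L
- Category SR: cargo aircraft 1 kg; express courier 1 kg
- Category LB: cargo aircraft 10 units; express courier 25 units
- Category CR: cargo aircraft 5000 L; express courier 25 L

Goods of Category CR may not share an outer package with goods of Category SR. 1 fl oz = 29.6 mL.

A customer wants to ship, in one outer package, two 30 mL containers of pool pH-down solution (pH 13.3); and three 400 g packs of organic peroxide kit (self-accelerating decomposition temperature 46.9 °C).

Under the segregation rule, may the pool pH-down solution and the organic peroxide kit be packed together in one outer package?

With pH 13.3 (≥ 11.5), the pool pH-down solution falls in Category CR.
Self-accelerating decomposition temperature 46.9 °C meets the Category SR criterion (Self-Reactive), so the organic peroxide kit is Category SR.
Category CR and Category SR may not share an outer package.

No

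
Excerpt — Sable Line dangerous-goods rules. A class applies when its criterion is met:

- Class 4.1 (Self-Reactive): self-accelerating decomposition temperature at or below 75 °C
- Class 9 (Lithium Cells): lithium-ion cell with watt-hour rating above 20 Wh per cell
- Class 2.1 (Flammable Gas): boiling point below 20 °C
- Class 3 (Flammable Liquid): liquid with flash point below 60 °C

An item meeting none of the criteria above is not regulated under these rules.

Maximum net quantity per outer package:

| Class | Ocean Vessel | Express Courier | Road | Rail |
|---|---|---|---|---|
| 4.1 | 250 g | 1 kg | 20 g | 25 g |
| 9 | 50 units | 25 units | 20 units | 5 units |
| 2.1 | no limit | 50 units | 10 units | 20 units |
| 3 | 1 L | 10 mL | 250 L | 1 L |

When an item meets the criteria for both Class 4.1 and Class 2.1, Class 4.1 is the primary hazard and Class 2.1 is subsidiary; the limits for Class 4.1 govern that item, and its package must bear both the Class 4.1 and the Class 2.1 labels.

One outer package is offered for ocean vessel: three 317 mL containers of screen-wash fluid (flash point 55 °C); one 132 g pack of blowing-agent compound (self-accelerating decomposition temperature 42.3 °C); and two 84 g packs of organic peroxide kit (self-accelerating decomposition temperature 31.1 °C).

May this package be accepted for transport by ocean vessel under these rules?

Screen-wash fluid: flash point 55 °C < 60 °C → Class 3 (Flammable Liquid).
Blowing-agent compound: self-accelerating decomposition temperature 42.3 °C ≤ 75 °C → Class 4.1 (Self-Reactive).
Self-accelerating decomposition temperature 31.1 °C meets the Class 4.1 criterion (Self-Reactive), so the organic peroxide kit is Class 4.1.
Total Class 4.1: 132 g + (two 84 g packs = 168 g) = 300 g.
300 g > 250 g (ocean vessel limit, Class 4.1) — over the limit.
Class 3 quantity: three 317 mL containers = 951 mL.
That is within the Class 3 ocean vessel limit of 1 L.

No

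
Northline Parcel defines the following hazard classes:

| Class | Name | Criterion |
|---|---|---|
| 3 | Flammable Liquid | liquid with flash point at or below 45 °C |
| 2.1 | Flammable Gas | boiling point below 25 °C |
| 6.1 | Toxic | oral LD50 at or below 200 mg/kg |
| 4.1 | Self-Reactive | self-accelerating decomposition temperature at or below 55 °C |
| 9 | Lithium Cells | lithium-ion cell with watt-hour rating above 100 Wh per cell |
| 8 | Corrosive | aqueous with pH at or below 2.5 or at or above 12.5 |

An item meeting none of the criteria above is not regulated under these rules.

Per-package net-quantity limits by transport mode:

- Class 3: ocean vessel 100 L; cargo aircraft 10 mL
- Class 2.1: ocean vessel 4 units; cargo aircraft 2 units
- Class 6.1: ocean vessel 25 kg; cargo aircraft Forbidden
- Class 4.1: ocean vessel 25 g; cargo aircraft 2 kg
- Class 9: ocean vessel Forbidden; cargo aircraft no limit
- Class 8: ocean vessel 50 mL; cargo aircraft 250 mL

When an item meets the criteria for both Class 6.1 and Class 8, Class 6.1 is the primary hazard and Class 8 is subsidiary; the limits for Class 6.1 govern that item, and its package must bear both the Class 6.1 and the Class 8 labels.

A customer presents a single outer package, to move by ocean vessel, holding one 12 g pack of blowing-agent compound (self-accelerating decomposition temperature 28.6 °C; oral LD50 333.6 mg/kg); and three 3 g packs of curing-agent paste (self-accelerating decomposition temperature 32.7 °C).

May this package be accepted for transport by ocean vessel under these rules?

Self-accelerating decomposition temperature 28.6 °C meets the Class 4.1 criterion (Self-Reactive), so the blowing-agent compound is Class 4.1.
The curing-agent paste has self-accelerating decomposition temperature 32.7 °C, which is ≤ 55 °C, so it is Class 4.1 (Self-Reactive).
Total Class 4.1: 12 g + (three 3 g packs = 9 g) = 21 g.
That is within the Class 4.1 ocean vessel limit of 25 g.

Yes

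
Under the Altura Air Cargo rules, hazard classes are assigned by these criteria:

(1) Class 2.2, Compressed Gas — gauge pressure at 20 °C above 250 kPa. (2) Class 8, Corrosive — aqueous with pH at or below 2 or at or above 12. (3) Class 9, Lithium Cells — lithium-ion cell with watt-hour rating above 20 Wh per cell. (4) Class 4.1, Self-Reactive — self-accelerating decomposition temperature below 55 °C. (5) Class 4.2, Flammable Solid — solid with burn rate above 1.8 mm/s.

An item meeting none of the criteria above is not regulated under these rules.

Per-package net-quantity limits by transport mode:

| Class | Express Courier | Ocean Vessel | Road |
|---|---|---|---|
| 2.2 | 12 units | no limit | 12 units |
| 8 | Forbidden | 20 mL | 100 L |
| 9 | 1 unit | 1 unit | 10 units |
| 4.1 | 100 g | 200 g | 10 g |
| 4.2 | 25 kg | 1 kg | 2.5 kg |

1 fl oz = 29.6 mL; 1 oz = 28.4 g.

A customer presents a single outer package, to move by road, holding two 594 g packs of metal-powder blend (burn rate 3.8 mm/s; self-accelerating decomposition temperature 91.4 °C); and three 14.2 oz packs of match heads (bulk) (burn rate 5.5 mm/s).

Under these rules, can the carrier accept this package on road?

Metal-powder blend: burn rate 3.8 mm/s > 1.8 mm/s → Class 4.2 (Flammable Solid).
Burn rate 5.5 mm/s meets the Class 4.2 criterion (Flammable Solid), so the match heads (bulk) are Class 4.2.
Total Class 4.2: (two 594 g packs = 1.188 kg) + (three 14.2 oz packs = 1209.84 g) = 2397.84 g.
That is within the Class 4.2 road limit of 2.5 kg.

Yes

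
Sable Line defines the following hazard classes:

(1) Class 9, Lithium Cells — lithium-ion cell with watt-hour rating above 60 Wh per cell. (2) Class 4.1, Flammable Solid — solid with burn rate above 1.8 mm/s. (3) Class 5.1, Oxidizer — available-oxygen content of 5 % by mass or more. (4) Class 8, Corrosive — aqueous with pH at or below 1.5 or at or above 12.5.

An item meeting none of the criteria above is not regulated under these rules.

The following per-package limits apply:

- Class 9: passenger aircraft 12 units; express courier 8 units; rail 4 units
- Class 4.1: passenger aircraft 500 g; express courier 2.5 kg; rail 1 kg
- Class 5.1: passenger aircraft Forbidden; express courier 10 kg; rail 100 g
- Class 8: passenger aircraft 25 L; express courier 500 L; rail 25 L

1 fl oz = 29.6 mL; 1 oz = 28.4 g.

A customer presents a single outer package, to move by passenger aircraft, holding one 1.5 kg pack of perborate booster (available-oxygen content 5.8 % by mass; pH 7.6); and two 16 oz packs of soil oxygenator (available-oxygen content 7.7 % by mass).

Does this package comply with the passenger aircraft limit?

Available-oxygen content 5.8 % by mass meets the Class 5.1 criterion (Oxidizer), so the perborate booster is Class 5.1.
With available-oxygen content 7.7 % by mass (≥ 5 % by mass), the soil oxygenator falls in Class 5.1.
Class 5.1 net quantity: 1.5 kg + (two 16 oz packs = 908.8 g) = 2408.8 g.
By passenger aircraft, Class 5.1 is Forbidden regardless of quantity.

No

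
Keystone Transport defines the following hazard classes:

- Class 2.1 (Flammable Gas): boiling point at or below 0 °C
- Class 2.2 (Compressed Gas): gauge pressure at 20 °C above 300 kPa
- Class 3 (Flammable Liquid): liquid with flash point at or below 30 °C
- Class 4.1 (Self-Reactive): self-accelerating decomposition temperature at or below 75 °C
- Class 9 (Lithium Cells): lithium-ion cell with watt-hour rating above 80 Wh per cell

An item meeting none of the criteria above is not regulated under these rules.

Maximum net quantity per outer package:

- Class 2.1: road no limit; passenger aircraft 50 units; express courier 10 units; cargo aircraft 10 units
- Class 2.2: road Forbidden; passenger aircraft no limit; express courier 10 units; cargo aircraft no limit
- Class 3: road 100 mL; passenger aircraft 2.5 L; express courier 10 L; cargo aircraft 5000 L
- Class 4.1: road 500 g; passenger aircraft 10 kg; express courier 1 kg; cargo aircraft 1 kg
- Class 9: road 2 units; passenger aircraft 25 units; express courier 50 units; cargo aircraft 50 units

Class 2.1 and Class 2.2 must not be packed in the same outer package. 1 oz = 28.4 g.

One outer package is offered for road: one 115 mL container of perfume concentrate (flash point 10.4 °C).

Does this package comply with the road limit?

No

Perfume concentrate: flash point 10.4 °C ≤ 30 °C → Class 3 (Flammable Liquid).
Class 3 quantity: 115 mL.
115 mL exceeds the road limit of 100 mL for Class 3.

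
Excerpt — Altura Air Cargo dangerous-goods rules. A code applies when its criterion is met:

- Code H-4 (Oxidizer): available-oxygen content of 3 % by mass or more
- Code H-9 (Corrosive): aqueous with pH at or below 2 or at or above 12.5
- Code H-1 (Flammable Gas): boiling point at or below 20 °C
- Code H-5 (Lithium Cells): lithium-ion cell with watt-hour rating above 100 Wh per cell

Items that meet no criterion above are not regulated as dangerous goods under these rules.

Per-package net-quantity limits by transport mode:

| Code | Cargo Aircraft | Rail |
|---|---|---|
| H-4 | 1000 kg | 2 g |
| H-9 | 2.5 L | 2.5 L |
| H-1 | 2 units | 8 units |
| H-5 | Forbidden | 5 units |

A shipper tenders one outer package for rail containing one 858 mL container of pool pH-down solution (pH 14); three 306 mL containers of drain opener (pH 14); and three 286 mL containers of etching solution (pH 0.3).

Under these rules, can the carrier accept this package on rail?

Pool pH-down solution: pH 14 ≥ 12.5 → Code H-9 (Corrosive).
pH 14 meets the Code H-9 criterion (Corrosive), so the drain opener is Code H-9.
Etching solution: pH 0.3 ≤ 2 → Code H-9 (Corrosive).
Total Code H-9: 858 mL + (three 306 mL containers = 918 mL) + (three 286 mL containers = 858 mL) = 2.634 L.
That exceeds the Code H-9 rail limit of 2.5 L.

No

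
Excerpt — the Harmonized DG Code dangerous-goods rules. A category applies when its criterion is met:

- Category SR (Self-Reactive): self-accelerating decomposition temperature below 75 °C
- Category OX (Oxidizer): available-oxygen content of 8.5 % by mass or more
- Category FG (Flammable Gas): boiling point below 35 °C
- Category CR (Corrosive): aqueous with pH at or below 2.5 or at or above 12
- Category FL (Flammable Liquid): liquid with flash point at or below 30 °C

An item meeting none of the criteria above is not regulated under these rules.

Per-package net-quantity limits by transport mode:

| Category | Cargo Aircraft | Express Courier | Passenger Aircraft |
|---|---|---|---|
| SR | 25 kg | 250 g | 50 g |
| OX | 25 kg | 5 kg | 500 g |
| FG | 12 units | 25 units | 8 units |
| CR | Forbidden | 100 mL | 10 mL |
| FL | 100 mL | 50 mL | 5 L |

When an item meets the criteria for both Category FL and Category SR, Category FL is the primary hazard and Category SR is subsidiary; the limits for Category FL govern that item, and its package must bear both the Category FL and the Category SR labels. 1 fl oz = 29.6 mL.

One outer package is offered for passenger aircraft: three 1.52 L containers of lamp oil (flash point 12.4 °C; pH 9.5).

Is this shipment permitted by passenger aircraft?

Yes

With flash point 12.4 °C (≤ 30 °C), the lamp oil falls in Category FL.
Category FL quantity: three 1.52 L containers = 4.56 L.
That is within the Category FL passenger aircraft limit of 5 L.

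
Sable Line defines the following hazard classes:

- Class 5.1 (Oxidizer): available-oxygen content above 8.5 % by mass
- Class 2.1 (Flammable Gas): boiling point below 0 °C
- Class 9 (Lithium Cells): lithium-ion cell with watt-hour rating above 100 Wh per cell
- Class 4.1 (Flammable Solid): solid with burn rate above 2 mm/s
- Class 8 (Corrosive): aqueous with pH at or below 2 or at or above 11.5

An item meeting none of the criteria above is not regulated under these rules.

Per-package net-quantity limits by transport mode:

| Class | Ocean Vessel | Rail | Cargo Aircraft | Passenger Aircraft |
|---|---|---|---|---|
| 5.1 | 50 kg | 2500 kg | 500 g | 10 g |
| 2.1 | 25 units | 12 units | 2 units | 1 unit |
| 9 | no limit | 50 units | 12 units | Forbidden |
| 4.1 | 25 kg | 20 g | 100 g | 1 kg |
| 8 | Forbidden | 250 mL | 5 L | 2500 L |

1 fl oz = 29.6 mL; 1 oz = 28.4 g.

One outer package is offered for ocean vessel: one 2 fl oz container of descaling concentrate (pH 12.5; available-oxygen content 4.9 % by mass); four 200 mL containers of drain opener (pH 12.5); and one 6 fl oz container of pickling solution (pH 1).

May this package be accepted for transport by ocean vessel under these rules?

No

The descaling concentrate has pH 12.5, which is ≥ 11.5, so it is Class 8 (Corrosive).
Drain opener: pH 12.5 ≥ 11.5 → Class 8 (Corrosive).
With pH 1 (≤ 2), the pickling solution falls in Class 8.
Total Class 8: (one 2 fl oz container = 59.2 mL) + (four 200 mL containers = 800 mL) + (one 6 fl oz container = 177.6 mL) = 1036.8 mL.
Class 8 is Forbidden by ocean vessel.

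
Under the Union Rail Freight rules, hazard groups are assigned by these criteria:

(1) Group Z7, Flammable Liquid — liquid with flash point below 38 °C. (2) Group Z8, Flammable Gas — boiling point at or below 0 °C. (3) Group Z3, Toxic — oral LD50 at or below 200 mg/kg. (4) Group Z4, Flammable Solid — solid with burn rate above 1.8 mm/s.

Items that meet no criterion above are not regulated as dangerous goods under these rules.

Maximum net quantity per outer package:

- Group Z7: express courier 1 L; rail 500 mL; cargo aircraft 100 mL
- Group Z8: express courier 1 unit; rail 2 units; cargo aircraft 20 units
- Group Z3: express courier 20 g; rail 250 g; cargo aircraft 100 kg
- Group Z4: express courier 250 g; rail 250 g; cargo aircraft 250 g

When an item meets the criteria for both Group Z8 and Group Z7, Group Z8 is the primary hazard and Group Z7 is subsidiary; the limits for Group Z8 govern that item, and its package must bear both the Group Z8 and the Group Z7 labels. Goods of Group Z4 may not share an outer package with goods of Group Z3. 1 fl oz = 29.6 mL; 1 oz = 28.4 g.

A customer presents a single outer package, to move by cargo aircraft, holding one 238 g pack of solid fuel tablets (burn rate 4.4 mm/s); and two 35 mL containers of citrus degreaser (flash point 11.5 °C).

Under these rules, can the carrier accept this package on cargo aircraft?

Solid fuel tablets: burn rate 4.4 mm/s > 1.8 mm/s → Group Z4 (Flammable Solid).
The citrus degreaser has flash point 11.5 °C, which is < 38 °C, so it is Group Z7 (Flammable Liquid).
Group Z4 quantity: 238 g.
238 g is within the cargo aircraft limit of 250 g for Group Z4.
Group Z7 quantity: two 35 mL containers = 70 mL.
That is within the Group Z7 cargo aircraft limit of 100 mL.
The segregation rule (Group Z4 with Group Z3) does not apply to Group Z4 with Group Z7.
Every hazard group is within its cargo aircraft limit and no segregation rule is violated.

Yes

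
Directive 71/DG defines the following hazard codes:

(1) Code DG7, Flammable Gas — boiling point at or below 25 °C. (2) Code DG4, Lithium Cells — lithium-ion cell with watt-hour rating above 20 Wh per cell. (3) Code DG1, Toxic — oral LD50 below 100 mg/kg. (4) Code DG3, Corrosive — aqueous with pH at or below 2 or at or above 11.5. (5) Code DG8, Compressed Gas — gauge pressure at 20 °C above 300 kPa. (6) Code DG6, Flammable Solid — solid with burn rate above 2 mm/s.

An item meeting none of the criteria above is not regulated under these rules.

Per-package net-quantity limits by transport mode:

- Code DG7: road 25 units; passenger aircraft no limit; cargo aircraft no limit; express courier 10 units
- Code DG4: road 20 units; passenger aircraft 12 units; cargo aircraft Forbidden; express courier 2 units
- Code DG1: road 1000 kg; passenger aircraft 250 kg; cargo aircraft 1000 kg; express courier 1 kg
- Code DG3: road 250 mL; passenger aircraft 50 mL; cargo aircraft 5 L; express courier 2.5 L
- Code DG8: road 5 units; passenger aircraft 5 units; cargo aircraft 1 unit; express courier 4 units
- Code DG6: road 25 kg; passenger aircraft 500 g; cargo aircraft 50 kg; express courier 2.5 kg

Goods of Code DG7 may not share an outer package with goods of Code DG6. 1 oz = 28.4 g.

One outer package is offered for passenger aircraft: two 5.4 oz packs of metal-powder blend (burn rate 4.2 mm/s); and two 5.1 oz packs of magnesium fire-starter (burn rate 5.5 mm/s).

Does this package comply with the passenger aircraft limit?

No

Metal-powder blend: burn rate 4.2 mm/s > 2 mm/s → Code DG6 (Flammable Solid).
The magnesium fire-starter has burn rate 5.5 mm/s, which is > 2 mm/s, so it is Code DG6 (Flammable Solid).
Total Code DG6: (two 5.4 oz packs = 306.72 g) + (two 5.1 oz packs = 289.68 g) = 596.4 g.
596.4 g exceeds the passenger aircraft limit of 500 g for Code DG6.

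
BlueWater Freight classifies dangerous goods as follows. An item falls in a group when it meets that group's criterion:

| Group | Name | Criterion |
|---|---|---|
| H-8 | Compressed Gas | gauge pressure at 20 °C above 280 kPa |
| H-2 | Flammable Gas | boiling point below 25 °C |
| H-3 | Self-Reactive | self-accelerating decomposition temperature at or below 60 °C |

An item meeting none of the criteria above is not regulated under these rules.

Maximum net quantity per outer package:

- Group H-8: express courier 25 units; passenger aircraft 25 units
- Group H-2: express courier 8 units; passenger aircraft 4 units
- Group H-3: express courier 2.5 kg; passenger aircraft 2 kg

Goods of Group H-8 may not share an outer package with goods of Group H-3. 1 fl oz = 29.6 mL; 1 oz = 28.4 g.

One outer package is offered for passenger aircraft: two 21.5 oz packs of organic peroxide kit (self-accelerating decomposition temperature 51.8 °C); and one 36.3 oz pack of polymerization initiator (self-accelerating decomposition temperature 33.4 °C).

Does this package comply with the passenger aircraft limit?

Self-accelerating decomposition temperature 51.8 °C meets the Group H-3 criterion (Self-Reactive), so the organic peroxide kit is Group H-3.
With self-accelerating decomposition temperature 33.4 °C (≤ 60 °C), the polymerization initiator falls in Group H-3.
Group H-3 net quantity: (two 21.5 oz packs = 1221.2 g) + (one 36.3 oz pack = 1030.92 g) = 2252.12 g.
2252.12 g exceeds the passenger aircraft limit of 2 kg for Group H-3.

No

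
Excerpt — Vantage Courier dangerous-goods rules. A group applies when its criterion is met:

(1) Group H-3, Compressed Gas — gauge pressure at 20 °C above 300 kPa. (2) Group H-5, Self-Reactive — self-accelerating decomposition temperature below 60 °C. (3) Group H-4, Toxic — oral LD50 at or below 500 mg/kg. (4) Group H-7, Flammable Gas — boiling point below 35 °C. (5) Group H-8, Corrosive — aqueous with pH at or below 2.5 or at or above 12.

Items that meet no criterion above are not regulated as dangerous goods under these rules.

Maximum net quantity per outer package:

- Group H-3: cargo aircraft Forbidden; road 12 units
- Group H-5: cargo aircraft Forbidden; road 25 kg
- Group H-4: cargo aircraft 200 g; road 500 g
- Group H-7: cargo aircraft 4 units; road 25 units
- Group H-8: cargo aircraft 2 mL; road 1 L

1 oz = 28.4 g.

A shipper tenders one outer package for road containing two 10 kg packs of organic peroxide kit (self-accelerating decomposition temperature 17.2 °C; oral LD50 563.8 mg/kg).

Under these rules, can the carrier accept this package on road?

The organic peroxide kit has self-accelerating decomposition temperature 17.2 °C, which is < 60 °C, so it is Group H-5 (Self-Reactive).
Group H-5 quantity: two 10 kg packs = 20 kg.
20 kg ≤ 25 kg (road limit, Group H-5) — within limit.

Yes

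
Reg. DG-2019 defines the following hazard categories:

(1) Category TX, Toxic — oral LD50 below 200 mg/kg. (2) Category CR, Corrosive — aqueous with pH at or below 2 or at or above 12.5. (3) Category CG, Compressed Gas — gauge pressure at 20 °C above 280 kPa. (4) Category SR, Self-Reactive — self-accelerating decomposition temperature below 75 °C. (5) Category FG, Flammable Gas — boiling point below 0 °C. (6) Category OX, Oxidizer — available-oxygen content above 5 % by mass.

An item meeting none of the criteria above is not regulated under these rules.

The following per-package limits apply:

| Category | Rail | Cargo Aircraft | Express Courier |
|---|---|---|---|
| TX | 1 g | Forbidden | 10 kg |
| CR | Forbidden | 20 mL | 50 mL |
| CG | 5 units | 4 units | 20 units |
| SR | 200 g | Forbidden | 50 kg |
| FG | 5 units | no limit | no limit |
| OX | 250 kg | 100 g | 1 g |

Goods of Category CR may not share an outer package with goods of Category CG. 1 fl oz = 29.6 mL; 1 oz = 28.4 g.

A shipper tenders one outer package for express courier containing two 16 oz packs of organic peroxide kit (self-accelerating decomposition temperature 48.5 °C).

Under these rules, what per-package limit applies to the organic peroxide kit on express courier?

Self-accelerating decomposition temperature 48.5 °C meets the Category SR criterion (Self-Reactive), so the organic peroxide kit is Category SR.
The express courier limit for Category SR is 50 kg.

50 kg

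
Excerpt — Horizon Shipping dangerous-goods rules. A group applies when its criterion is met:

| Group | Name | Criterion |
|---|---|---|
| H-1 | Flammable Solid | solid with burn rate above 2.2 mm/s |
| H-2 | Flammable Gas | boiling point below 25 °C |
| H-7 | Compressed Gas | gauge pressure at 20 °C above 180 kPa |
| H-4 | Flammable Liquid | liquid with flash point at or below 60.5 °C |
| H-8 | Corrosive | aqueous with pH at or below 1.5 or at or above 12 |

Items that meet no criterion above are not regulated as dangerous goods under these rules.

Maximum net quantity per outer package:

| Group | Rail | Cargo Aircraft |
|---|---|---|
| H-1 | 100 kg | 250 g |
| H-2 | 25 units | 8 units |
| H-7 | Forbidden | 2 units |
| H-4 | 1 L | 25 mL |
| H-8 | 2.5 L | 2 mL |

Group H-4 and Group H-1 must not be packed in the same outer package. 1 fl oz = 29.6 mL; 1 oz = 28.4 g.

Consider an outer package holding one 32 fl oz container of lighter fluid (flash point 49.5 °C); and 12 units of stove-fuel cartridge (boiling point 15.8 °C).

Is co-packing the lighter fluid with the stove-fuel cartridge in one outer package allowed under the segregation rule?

Flash point 49.5 °C meets the Group H-4 criterion (Flammable Liquid), so the lighter fluid is Group H-4.
The stove-fuel cartridge has boiling point 15.8 °C, which is < 25 °C, so it is Group H-2 (Flammable Gas).
No segregation rule bars Group H-4 with Group H-2.

Yes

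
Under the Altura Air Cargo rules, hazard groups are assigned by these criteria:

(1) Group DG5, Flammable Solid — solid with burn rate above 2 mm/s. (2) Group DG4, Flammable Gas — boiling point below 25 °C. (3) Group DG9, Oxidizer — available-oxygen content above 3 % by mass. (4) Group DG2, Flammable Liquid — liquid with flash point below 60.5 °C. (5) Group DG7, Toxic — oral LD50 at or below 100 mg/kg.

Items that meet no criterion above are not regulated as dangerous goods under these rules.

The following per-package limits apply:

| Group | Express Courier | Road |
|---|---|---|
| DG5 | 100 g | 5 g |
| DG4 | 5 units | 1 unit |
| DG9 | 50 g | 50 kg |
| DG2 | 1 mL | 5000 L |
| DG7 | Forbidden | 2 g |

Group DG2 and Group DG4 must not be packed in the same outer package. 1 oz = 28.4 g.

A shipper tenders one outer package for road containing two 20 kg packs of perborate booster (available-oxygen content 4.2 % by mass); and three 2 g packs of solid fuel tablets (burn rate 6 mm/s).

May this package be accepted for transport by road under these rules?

No

The perborate booster has available-oxygen content 4.2 % by mass, which is > 3 % by mass, so it is Group DG9 (Oxidizer).
With burn rate 6 mm/s (> 2 mm/s), the solid fuel tablets fall in Group DG5.
Group DG9 quantity: two 20 kg packs = 40 kg.
That is within the Group DG9 road limit of 50 kg.
Group DG5 quantity: three 2 g packs = 6 g.
6 g exceeds the road limit of 5 g for Group DG5.
The segregation rule (Group DG2 with Group DG4) does not apply to Group DG9 with Group DG5.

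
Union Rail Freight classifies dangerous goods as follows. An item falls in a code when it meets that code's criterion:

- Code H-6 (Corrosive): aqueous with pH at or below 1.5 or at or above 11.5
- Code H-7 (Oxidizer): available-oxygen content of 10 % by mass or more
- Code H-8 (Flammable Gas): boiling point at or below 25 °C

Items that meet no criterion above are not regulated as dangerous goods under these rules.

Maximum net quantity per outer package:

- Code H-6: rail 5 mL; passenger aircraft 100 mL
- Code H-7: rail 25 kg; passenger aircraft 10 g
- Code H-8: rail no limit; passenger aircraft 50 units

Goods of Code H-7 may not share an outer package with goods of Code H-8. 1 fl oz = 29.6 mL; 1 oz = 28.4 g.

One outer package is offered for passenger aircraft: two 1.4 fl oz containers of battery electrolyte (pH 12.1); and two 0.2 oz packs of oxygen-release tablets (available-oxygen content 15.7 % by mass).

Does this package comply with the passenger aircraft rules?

With pH 12.1 (≥ 11.5), the battery electrolyte falls in Code H-6.
With available-oxygen content 15.7 % by mass (≥ 10 % by mass), the oxygen-release tablets fall in Code H-7.
Code H-7 quantity: two 0.2 oz packs = 11.36 g.
That exceeds the Code H-7 passenger aircraft limit of 10 g.
Code H-6 quantity: two 1.4 fl oz containers = 82.88 mL.
82.88 mL is within the passenger aircraft limit of 100 mL for Code H-6.
The segregation rule (Code H-7 with Code H-8) does not apply to Code H-7 with Code H-6.

No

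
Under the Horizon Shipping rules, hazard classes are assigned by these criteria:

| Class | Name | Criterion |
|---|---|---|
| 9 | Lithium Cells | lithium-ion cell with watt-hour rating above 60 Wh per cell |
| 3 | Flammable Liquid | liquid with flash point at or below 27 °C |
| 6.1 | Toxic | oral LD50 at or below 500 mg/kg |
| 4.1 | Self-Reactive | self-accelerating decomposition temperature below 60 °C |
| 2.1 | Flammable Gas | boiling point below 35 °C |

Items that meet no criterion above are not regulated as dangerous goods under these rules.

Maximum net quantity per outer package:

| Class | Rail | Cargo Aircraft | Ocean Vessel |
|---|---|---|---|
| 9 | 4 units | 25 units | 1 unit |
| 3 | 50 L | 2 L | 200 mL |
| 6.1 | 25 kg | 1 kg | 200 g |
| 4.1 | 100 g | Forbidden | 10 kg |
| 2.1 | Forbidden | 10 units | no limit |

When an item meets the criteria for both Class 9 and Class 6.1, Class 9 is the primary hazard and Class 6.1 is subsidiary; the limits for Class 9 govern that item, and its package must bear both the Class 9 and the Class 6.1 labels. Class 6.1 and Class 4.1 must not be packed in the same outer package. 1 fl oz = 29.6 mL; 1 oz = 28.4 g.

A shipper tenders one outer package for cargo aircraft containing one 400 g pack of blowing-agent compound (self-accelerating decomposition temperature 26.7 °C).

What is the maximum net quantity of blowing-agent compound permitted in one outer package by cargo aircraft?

Forbidden

Self-accelerating decomposition temperature 26.7 °C meets the Class 4.1 criterion (Self-Reactive), so the blowing-agent compound is Class 4.1.
The cargo aircraft limit for Class 4.1 is Forbidden.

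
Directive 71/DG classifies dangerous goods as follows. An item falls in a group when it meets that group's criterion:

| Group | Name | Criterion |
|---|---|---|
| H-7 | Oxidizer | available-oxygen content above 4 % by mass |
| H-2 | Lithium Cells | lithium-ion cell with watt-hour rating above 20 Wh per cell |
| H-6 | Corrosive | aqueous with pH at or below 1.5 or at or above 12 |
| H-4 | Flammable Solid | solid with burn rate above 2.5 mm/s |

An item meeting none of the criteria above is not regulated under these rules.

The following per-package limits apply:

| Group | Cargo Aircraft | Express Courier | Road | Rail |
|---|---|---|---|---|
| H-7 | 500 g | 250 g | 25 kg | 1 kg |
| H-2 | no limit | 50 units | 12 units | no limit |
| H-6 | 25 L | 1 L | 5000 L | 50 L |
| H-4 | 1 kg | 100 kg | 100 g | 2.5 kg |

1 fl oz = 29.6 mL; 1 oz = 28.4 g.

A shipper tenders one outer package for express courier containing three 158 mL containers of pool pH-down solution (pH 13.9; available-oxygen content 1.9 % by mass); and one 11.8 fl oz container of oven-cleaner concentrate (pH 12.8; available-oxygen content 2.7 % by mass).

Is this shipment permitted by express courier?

Pool pH-down solution: pH 13.9 ≥ 12 → Group H-6 (Corrosive).
pH 12.8 meets the Group H-6 criterion (Corrosive), so the oven-cleaner concentrate is Group H-6.
Group H-6 net quantity: (three 158 mL containers = 474 mL) + (one 11.8 fl oz container = 349.28 mL) = 823.28 mL.
823.28 mL ≤ 1 L (express courier limit, Group H-6) — within limit.

Yes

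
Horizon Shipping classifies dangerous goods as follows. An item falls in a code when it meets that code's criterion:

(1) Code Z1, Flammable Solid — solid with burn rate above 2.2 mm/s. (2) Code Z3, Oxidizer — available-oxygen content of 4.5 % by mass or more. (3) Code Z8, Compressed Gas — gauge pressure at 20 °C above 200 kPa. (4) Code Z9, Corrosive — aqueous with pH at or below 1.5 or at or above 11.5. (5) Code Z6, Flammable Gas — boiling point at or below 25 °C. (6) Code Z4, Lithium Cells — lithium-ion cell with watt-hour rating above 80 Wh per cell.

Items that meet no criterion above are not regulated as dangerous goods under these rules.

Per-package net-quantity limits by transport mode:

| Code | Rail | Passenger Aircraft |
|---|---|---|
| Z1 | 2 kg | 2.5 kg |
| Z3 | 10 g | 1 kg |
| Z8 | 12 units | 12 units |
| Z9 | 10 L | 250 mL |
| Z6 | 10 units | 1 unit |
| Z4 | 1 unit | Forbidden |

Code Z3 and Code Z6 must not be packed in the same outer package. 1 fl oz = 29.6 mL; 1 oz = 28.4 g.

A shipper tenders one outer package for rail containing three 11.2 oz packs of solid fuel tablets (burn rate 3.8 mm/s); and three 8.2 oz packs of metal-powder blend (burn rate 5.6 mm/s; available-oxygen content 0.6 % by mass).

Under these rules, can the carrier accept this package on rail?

Yes

With burn rate 3.8 mm/s (> 2.2 mm/s), the solid fuel tablets fall in Code Z1.
The metal-powder blend has burn rate 5.6 mm/s, which is > 2.2 mm/s, so it is Code Z1 (Flammable Solid).
Code Z1 net quantity: (three 11.2 oz packs = 954.24 g) + (three 8.2 oz packs = 698.64 g) = 1652.88 g.
1652.88 g ≤ 2 kg (rail limit, Code Z1) — within limit.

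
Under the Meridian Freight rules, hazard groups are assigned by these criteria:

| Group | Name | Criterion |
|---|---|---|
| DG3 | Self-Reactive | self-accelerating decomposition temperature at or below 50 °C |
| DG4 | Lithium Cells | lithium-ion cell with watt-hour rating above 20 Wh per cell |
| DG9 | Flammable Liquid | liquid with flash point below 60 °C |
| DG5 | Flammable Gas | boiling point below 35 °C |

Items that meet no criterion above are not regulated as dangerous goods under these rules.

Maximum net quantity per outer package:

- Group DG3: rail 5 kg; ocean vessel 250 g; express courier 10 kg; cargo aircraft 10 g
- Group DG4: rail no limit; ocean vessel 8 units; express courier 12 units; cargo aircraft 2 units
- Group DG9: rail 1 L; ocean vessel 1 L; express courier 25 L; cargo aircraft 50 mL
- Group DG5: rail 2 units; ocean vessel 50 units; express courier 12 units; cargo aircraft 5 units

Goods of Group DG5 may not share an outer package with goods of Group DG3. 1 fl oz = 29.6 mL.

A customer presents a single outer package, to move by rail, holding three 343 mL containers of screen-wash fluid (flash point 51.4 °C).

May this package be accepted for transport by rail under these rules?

Flash point 51.4 °C meets the Group DG9 criterion (Flammable Liquid), so the screen-wash fluid is Group DG9.
Group DG9 quantity: three 343 mL containers = 1.029 L.
1.029 L exceeds the rail limit of 1 L for Group DG9.

No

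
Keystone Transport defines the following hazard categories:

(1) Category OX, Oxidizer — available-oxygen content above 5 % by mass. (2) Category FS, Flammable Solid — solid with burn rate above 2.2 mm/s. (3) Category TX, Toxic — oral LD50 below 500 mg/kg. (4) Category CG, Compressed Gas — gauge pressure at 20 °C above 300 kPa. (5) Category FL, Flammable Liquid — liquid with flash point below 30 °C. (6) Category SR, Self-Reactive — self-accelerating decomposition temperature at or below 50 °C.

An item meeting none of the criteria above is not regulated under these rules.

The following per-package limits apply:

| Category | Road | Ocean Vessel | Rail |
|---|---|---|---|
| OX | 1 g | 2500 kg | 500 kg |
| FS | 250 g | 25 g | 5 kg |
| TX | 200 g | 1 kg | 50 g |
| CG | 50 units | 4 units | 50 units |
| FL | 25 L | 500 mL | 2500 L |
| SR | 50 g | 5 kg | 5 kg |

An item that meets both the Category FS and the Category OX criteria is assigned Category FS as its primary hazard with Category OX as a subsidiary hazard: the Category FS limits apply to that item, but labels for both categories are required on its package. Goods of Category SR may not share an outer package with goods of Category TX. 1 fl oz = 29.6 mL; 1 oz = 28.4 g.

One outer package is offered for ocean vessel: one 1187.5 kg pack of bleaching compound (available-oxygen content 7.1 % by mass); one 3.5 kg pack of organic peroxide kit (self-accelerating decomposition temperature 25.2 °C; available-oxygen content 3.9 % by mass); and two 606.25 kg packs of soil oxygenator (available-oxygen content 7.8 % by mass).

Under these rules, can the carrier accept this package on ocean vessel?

Yes

Available-oxygen content 7.1 % by mass meets the Category OX criterion (Oxidizer), so the bleaching compound is Category OX.
With self-accelerating decomposition temperature 25.2 °C (≤ 50 °C), the organic peroxide kit falls in Category SR.
The soil oxygenator has available-oxygen content 7.8 % by mass, which is > 5 % by mass, so it is Category OX (Oxidizer).
Category SR quantity: 3.5 kg.
3.5 kg is within the ocean vessel limit of 5 kg for Category SR.
Category OX net quantity: 1187.5 kg + (two 606.25 kg packs = 1212.5 kg) = 2400 kg.
2400 kg is within the ocean vessel limit of 2500 kg for Category OX.
The segregation rule (Category SR with Category TX) does not apply to Category SR with Category OX.
Every hazard category is within its ocean vessel limit and no segregation rule is violated.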